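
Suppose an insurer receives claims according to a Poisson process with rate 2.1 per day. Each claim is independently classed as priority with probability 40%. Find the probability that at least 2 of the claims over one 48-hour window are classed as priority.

Thinning: the claims that are classed as priority themselves form a Poisson process with rate 0.4 × 2.1 = 0.84 per day.
Over the interval, μ = 0.84 × 2 = 1.68 (a 48-hour window = 2 days).
P(N ≥ 2) = 1 − P(N ≤ 1) ≈ 0.5005.

0.5005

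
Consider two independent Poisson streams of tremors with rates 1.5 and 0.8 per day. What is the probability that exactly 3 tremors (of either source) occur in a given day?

Independent Poisson processes superpose: combined rate λ = 1.5 + 0.8 = 2.3 per day.
So μ = 2.3.
P(N = 3) = e^(−2.3) · 2.3^3/3! ≈ 0.2033.

0.2033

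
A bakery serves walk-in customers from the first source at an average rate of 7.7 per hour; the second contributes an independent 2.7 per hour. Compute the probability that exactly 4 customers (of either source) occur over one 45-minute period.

Independent Poisson processes superpose: combined rate λ = 7.7 + 2.7 = 10.4 per hour.
Over the interval, μ = 10.4 × 0.75 = 7.8 (a 45-minute period = 0.75 hours).
P(N = 4) = e^(−7.8) · 7.8^4/4! ≈ 0.0632.

0.0632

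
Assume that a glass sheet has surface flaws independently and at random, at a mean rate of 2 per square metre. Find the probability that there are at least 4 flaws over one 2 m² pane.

Over the interval, μ = 2 × 2 = 4 (a 2 m² pane = 2 square metres).
P(N ≥ 4) = 1 − P(N ≤ 3) = 1 − Σ_{j=0}^{3} e^(−μ) μ^j/j! ≈ 0.5665.

0.5665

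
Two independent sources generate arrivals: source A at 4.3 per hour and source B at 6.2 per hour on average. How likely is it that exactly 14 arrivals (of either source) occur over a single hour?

0.0625

Independent Poisson processes superpose: combined rate λ = 4.3 + 6.2 = 10.5 per hour.
So μ = 10.5.
P(N = 14) = e^(−10.5) · 10.5^14/14! ≈ 0.0625.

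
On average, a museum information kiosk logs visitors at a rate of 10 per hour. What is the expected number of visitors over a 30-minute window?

E[N] = λt = 10 × 0.5 = 5 (a 30-minute window = 0.5 hours).

5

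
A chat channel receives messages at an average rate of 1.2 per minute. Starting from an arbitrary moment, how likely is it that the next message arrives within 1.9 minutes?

0.8977

Inter-arrival times are exponential with rate λ = 1.2 per minute.
P(T ≤ 1.9) = 1 − e^(−λt) = 1 − e^(−1.2 × 1.9) = 1 − e^(−2.28) ≈ 0.8977.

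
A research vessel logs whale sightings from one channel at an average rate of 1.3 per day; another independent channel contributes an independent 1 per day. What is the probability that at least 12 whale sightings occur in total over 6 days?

0.7227

Independent Poisson processes superpose: combined rate λ = 1.3 + 1 = 2.3 per day.
Over the interval, μ = 2.3 × 6 = 13.8 (6 days).
P(N ≥ 12) = 1 − P(N ≤ 11) ≈ 0.7227.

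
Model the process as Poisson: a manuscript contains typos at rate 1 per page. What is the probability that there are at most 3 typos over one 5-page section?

0.2650

Over the interval, μ = 1 × 5 = 5 (a 5-page section = 5 pages).
P(N ≤ 3) = Σ_{j=0}^{3} e^(−μ) μ^j/j! ≈ 0.2650.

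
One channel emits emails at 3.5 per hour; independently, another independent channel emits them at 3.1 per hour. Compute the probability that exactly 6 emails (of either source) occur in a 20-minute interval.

0.0174

Independent Poisson processes superpose: combined rate λ = 3.5 + 3.1 = 6.6 per hour.
Over the interval, μ = 6.6 × 1/3 = 2.2 (a 20-minute interval = 1/3 hours).
P(N = 6) = e^(−2.2) · 2.2^6/6! ≈ 0.0174.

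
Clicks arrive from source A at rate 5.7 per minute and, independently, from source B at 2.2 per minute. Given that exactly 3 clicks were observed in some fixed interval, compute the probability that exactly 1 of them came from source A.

Given the total, each event is independently from source A with probability p = λ_A/(λ_A+λ_B) = 5.7/7.9 ≈ 0.7215.
So K ~ Binomial(3, 5.7/7.9): P(K = 1) = C(3,1) · (5.7/7.9)^1 · (2.2/7.9)^2 ≈ 0.1679.

0.1679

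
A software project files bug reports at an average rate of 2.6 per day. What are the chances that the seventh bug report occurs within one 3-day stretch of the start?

Over the interval, μ = 2.6 × 3 = 7.8 (a 3-day stretch = 3 days).
The seventh arrival falls in the interval iff at least 7 events occur there: P(S_7 ≤ t) = P(N ≥ 7) = 1 − P(N ≤ 6) ≈ 0.6616.

0.6616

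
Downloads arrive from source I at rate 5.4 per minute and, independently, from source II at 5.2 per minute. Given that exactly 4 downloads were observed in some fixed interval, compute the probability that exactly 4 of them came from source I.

0.0674

Given the total, each event is independently from source I with probability p = λ_I/(λ_I+λ_II) = 5.4/10.6 ≈ 0.5094.
So K ~ Binomial(4, 5.4/10.6): P(K = 4) = C(4,4) · (5.4/10.6)^4 · (5.2/10.6)^0 ≈ 0.0674.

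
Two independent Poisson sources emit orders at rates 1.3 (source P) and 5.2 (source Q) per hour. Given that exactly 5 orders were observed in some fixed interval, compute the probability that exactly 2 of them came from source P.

0.2048

Given the total, each event is independently from source P with probability p = λ_P/(λ_P+λ_Q) = 1.3/6.5 = 0.2000.
So K ~ Binomial(5, 1.3/6.5): P(K = 2) = C(5,2) · (1.3/6.5)^2 · (5.2/6.5)^3 ≈ 0.2048.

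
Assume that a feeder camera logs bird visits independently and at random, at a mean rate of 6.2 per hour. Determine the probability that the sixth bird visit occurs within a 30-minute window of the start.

Over the interval, μ = 6.2 × 0.5 = 3.1 (a 30-minute window = 0.5 hours).
The sixth arrival falls in the interval iff at least 6 events occur there: P(S_6 ≤ t) = P(N ≥ 6) = 1 − P(N ≤ 5) ≈ 0.0943.

0.0943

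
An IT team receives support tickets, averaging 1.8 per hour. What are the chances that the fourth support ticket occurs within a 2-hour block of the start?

Over the interval, μ = 1.8 × 2 = 3.6 (a 2-hour block = 2 hours).
The fourth arrival falls in the interval iff at least 4 events occur there: P(S_4 ≤ t) = P(N ≥ 4) = 1 − P(N ≤ 3) ≈ 0.4848.

0.4848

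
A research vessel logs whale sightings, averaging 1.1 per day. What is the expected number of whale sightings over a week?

7.7

E[N] = λt = 1.1 × 7 = 7.7 (a week = 7 days).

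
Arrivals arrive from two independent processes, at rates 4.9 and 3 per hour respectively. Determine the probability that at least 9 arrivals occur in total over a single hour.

Independent Poisson processes superpose: combined rate λ = 4.9 + 3 = 7.9 per hour.
So μ = 7.9.
P(N ≥ 9) = 1 − P(N ≤ 8) ≈ 0.3935.

0.3935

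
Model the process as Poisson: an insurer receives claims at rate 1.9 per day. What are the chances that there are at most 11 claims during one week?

0.3234

Over the interval, μ = 1.9 × 7 = 13.3 (a week = 7 days).
P(N ≤ 11) = Σ_{j=0}^{11} e^(−μ) μ^j/j! ≈ 0.3234.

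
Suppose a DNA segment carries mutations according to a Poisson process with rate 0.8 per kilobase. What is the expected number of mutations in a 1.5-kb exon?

E[N] = λt = 0.8 × 1.5 = 1.2 (a 1.5-kb exon = 1.5 kilobases).

1.2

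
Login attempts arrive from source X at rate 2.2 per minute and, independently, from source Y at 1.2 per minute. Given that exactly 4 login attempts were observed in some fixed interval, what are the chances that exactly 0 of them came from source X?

0.0155

Given the total, each event is independently from source X with probability p = λ_X/(λ_X+λ_Y) = 2.2/3.4 ≈ 0.6471.
So K ~ Binomial(4, 2.2/3.4): P(K = 0) = C(4,0) · (2.2/3.4)^0 · (1.2/3.4)^4 ≈ 0.0155.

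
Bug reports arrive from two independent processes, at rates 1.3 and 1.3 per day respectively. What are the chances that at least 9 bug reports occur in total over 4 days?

Independent Poisson processes superpose: combined rate λ = 1.3 + 1.3 = 2.6 per day.
Over the interval, μ = 2.6 × 4 = 10.4 (4 days).
P(N ≥ 9) = 1 − P(N ≤ 8) ≈ 0.7104.

0.7104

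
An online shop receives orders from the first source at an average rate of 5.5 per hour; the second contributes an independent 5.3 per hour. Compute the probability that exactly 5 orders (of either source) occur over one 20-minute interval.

0.1377

Independent Poisson processes superpose: combined rate λ = 5.5 + 5.3 = 10.8 per hour.
Over the interval, μ = 10.8 × 1/3 = 3.6 (a 20-minute interval = 1/3 hours).
P(N = 5) = e^(−3.6) · 3.6^5/5! ≈ 0.1377.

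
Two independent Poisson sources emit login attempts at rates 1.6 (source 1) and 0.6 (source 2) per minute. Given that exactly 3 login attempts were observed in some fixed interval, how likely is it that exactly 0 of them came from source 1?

Given the total, each event is independently from source 1 with probability p = λ_1/(λ_1+λ_2) = 1.6/2.2 ≈ 0.7273.
So K ~ Binomial(3, 1.6/2.2): P(K = 0) = C(3,0) · (1.6/2.2)^0 · (0.6/2.2)^3 ≈ 0.0203.

0.0203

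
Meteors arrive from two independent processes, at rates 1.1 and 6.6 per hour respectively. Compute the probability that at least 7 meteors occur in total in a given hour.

Independent Poisson processes superpose: combined rate λ = 1.1 + 6.6 = 7.7 per hour.
So μ = 7.7.
P(N ≥ 7) = 1 − P(N ≤ 6) ≈ 0.6486.

0.6486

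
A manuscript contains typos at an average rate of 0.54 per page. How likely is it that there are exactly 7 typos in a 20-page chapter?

0.0694

Over the interval, μ = 0.54 × 20 = 10.8 (a 20-page chapter = 20 pages).
P(N = 7) = e^(−μ) μ^7/7! = e^(−10.8) · 10.8^7/5040 ≈ 0.0694.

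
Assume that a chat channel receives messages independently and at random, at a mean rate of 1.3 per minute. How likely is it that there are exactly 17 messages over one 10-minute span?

Over the interval, μ = 1.3 × 10 = 13 (a 10-minute span = 10 minutes).
P(N = 17) = e^(−μ) μ^17/17! = e^(−13) · 13^17/355687428096000 ≈ 0.0550.

0.0550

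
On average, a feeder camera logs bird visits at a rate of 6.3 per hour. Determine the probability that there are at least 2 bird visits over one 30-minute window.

Over the interval, μ = 6.3 × 0.5 = 3.15 (a 30-minute window = 0.5 hours).
P(N ≥ 2) = 1 − P(N ≤ 1) = 1 − Σ_{j=0}^{1} e^(−μ) μ^j/j! ≈ 0.8222.

0.8222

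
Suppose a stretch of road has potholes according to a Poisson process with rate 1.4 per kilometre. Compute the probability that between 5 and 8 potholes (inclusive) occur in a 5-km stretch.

Over the interval, μ = 1.4 × 5 = 7 (a 5-km stretch = 5 kilometres).
P(5 ≤ N ≤ 8) = Σ_{j=5}^{8} e^(−7) · 7^j/j! ≈ 0.5561.

0.5561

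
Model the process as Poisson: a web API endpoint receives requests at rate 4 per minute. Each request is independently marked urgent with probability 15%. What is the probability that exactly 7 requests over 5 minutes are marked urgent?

0.0216

Thinning: the requests that are marked urgent themselves form a Poisson process with rate 0.15 × 4 = 0.6 per minute.
Over the interval, μ = 0.6 × 5 = 3 (5 minutes).
P(N = 7) = e^(−3) · 3^7/7! ≈ 0.0216.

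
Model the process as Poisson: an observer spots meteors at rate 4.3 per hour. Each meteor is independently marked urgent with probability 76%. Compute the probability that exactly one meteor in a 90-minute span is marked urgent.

0.0364

Thinning: the meteors that are marked urgent themselves form a Poisson process with rate 0.76 × 4.3 = 3.268 per hour.
Over the interval, μ = 3.268 × 1.5 = 4.902 (a 90-minute span = 1.5 hours).
P(N = 1) = e^(−4.902) · 4.902^1/1! ≈ 0.0364.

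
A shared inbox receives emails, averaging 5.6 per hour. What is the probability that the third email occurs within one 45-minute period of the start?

Over the interval, μ = 5.6 × 0.75 = 4.2 (a 45-minute period = 0.75 hours).
The third arrival falls in the interval iff at least 3 events occur there: P(S_3 ≤ t) = P(N ≥ 3) = 1 − P(N ≤ 2) ≈ 0.7898.

0.7898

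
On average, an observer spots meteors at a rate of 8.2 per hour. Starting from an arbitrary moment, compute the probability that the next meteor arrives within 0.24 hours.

Inter-arrival times are exponential with rate λ = 8.2 per hour.
P(T ≤ 0.24) = 1 − e^(−λt) = 1 − e^(−8.2 × 0.24) = 1 − e^(−1.968) ≈ 0.8603.

0.8603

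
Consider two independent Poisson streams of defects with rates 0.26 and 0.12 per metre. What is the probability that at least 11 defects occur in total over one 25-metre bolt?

Independent Poisson processes superpose: combined rate λ = 0.26 + 0.12 = 0.38 per metre.
Over the interval, μ = 0.38 × 25 = 9.5 (a 25-metre bolt = 25 metres).
P(N ≥ 11) = 1 − P(N ≤ 10) ≈ 0.3547.

0.3547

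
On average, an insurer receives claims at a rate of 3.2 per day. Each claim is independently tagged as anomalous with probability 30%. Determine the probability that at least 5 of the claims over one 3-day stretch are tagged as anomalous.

Thinning: the claims that are tagged as anomalous themselves form a Poisson process with rate 0.3 × 3.2 = 0.96 per day.
Over the interval, μ = 0.96 × 3 = 2.88 (a 3-day stretch = 3 days).
P(N ≥ 5) = 1 − P(N ≤ 4) ≈ 0.1650.

0.1650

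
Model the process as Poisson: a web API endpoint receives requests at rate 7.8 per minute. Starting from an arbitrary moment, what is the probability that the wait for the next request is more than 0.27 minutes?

The wait for the next event is exponential with rate λ = 7.8 per minute.
P(T > 0.27) = e^(−λt) = e^(−7.8 × 0.27) = e^(−2.106) ≈ 0.1217.

0.1217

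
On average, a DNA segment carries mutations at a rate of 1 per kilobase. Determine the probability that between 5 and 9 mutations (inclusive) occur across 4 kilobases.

Over the interval, μ = 1 × 4 = 4 (4 kilobases).
P(5 ≤ N ≤ 9) = Σ_{j=5}^{9} e^(−4) · 4^j/j! ≈ 0.3630.

0.3630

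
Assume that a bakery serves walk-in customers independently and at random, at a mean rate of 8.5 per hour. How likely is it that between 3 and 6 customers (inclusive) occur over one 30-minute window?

0.6580

Over the interval, μ = 8.5 × 0.5 = 4.25 (a 30-minute window = 0.5 hours).
P(3 ≤ N ≤ 6) = Σ_{j=3}^{6} e^(−4.25) · 4.25^j/j! ≈ 0.6580.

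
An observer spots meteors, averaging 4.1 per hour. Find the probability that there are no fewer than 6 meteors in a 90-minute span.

Over the interval, μ = 4.1 × 1.5 = 6.15 (a 90-minute span = 1.5 hours).
P(N ≥ 6) = 1 − P(N ≤ 5) = 1 − Σ_{j=0}^{5} e^(−μ) μ^j/j! ≈ 0.5781.

0.5781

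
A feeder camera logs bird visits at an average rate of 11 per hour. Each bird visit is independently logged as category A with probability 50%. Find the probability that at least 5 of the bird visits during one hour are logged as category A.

0.6425

Thinning: the bird visits that are logged as category A themselves form a Poisson process with rate 0.5 × 11 = 5.5 per hour.
So μ = 5.5.
P(N ≥ 5) = 1 − P(N ≤ 4) ≈ 0.6425.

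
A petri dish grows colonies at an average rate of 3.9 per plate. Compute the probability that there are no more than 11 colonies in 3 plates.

Over the interval, μ = 3.9 × 3 = 11.7 (3 plates).
P(N ≤ 11) = Σ_{j=0}^{11} e^(−μ) μ^j/j! ≈ 0.4963.

0.4963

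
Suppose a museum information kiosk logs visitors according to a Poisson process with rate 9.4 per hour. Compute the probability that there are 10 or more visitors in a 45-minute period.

Over the interval, μ = 9.4 × 0.75 = 7.05 (a 45-minute period = 0.75 hours).
P(N ≥ 10) = 1 − P(N ≤ 9) = 1 − Σ_{j=0}^{9} e^(−μ) μ^j/j! ≈ 0.1746.

0.1746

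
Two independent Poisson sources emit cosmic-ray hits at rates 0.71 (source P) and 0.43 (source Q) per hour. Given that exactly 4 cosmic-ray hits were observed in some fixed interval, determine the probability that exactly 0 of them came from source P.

Given the total, each event is independently from source P with probability p = λ_P/(λ_P+λ_Q) = 0.71/1.14 ≈ 0.6228.
So K ~ Binomial(4, 0.71/1.14): P(K = 0) = C(4,0) · (0.71/1.14)^0 · (0.43/1.14)^4 ≈ 0.0202.

0.0202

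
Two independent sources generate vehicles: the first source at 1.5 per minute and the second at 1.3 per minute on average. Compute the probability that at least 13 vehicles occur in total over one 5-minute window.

0.6415

Independent Poisson processes superpose: combined rate λ = 1.5 + 1.3 = 2.8 per minute.
Over the interval, μ = 2.8 × 5 = 14 (a 5-minute window = 5 minutes).
P(N ≥ 13) = 1 − P(N ≤ 12) ≈ 0.6415.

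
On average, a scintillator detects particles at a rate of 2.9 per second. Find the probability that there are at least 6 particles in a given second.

With mean μ = 2.9 per second,
P(N ≥ 6) = 1 − P(N ≤ 5) = 1 − Σ_{j=0}^{5} e^(−μ) μ^j/j! ≈ 0.0742.

0.0742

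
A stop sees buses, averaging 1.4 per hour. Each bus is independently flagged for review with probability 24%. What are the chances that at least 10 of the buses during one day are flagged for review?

0.2913

Thinning: the buses that are flagged for review themselves form a Poisson process with rate 0.24 × 1.4 = 0.336 per hour.
Over the interval, μ = 0.336 × 24 = 8.064 (a day = 24 hours).
P(N ≥ 10) = 1 − P(N ≤ 9) ≈ 0.2913.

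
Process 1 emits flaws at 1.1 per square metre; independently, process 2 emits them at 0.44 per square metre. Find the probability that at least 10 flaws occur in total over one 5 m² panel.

Independent Poisson processes superpose: combined rate λ = 1.1 + 0.44 = 1.54 per square metre.
Over the interval, μ = 1.54 × 5 = 7.7 (a 5 m² panel = 5 square metres).
P(N ≥ 10) = 1 − P(N ≤ 9) ≈ 0.2469.

0.2469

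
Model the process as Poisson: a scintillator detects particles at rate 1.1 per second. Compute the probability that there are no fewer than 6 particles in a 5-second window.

Over the interval, μ = 1.1 × 5 = 5.5 (a 5-second window = 5 seconds).
P(N ≥ 6) = 1 − P(N ≤ 5) = 1 − Σ_{j=0}^{5} e^(−μ) μ^j/j! ≈ 0.4711.

0.4711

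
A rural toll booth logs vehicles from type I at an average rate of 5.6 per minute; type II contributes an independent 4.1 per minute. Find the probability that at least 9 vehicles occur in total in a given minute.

0.6324

Independent Poisson processes superpose: combined rate λ = 5.6 + 4.1 = 9.7 per minute.
So μ = 9.7.
P(N ≥ 9) = 1 − P(N ≤ 8) ≈ 0.6324.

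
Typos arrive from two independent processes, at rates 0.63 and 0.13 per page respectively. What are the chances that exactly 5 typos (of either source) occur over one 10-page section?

Independent Poisson processes superpose: combined rate λ = 0.63 + 0.13 = 0.76 per page.
Over the interval, μ = 0.76 × 10 = 7.6 (a 10-page section = 10 pages).
P(N = 5) = e^(−7.6) · 7.6^5/5! ≈ 0.1057.

0.1057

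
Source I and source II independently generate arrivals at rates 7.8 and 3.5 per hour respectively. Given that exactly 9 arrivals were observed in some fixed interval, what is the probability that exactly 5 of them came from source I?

Given the total, each event is independently from source I with probability p = λ_I/(λ_I+λ_II) = 7.8/11.3 ≈ 0.6903.
So K ~ Binomial(9, 7.8/11.3): P(K = 5) = C(9,5) · (7.8/11.3)^5 · (3.5/11.3)^4 ≈ 0.1817.

0.1817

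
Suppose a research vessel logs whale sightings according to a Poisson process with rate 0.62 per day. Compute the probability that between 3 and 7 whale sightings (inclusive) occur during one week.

0.7336

Over the interval, μ = 0.62 × 7 = 4.34 (a week = 7 days).
P(3 ≤ N ≤ 7) = Σ_{j=3}^{7} e^(−4.34) · 4.34^j/j! ≈ 0.7336.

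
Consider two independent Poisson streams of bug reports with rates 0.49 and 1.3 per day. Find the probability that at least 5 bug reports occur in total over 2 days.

0.2897

Independent Poisson processes superpose: combined rate λ = 0.49 + 1.3 = 1.79 per day.
Over the interval, μ = 1.79 × 2 = 3.58 (2 days).
P(N ≥ 5) = 1 − P(N ≤ 4) ≈ 0.2897.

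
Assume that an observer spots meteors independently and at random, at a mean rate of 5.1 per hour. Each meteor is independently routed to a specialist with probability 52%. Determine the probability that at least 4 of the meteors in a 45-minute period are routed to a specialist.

0.1409

Thinning: the meteors that are routed to a specialist themselves form a Poisson process with rate 0.52 × 5.1 = 2.652 per hour.
Over the interval, μ = 2.652 × 0.75 = 1.989 (a 45-minute period = 0.75 hours).
P(N ≥ 4) = 1 − P(N ≤ 3) ≈ 0.1409.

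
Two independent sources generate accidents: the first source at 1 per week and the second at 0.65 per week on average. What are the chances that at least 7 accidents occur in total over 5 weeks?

Independent Poisson processes superpose: combined rate λ = 1 + 0.65 = 1.65 per week.
Over the interval, μ = 1.65 × 5 = 8.25 (5 weeks).
P(N ≥ 7) = 1 − P(N ≤ 6) ≈ 0.7162.

0.7162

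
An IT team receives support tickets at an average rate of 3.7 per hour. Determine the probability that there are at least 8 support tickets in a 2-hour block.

Over the interval, μ = 3.7 × 2 = 7.4 (a 2-hour block = 2 hours).
P(N ≥ 8) = 1 − P(N ≤ 7) = 1 − Σ_{j=0}^{7} e^(−μ) μ^j/j! ≈ 0.4607.

0.4607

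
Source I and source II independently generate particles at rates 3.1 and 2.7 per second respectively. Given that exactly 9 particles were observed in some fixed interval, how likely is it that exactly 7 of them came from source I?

0.0972

Given the total, each event is independently from source I with probability p = λ_I/(λ_I+λ_II) = 3.1/5.8 ≈ 0.5345.
So K ~ Binomial(9, 3.1/5.8): P(K = 7) = C(9,7) · (3.1/5.8)^7 · (2.7/5.8)^2 ≈ 0.0972.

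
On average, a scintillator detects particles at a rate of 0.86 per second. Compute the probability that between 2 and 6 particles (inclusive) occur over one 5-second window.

0.7839

Over the interval, μ = 0.86 × 5 = 4.3 (a 5-second window = 5 seconds).
P(2 ≤ N ≤ 6) = Σ_{j=2}^{6} e^(−4.3) · 4.3^j/j! ≈ 0.7839.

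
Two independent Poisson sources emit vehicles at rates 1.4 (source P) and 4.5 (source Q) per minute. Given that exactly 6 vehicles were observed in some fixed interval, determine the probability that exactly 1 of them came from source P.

Given the total, each event is independently from source P with probability p = λ_P/(λ_P+λ_Q) = 1.4/5.9 ≈ 0.2373.
So K ~ Binomial(6, 1.4/5.9): P(K = 1) = C(6,1) · (1.4/5.9)^1 · (4.5/5.9)^5 ≈ 0.3675.

0.3675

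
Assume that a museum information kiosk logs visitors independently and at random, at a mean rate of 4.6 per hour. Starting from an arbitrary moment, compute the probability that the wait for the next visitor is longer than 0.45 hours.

The wait for the next event is exponential with rate λ = 4.6 per hour.
P(T > 0.45) = e^(−λt) = e^(−4.6 × 0.45) = e^(−2.07) ≈ 0.1262.

0.1262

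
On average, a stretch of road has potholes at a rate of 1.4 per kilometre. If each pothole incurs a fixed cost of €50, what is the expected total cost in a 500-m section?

E[N] = 1.4 × 0.5 = 0.7 (a 500-m section = 0.5 kilometres); E[cost] = 0.7 × €50 = €35.

€35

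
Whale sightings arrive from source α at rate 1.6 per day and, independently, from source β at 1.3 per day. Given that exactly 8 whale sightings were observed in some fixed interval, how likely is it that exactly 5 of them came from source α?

0.2579

Given the total, each event is independently from source α with probability p = λ_α/(λ_α+λ_β) = 1.6/2.9 ≈ 0.5517.
So K ~ Binomial(8, 1.6/2.9): P(K = 5) = C(8,5) · (1.6/2.9)^5 · (1.3/2.9)^3 ≈ 0.2579.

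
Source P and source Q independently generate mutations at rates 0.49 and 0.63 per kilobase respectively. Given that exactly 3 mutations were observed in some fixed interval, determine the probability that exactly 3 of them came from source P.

0.0837

Given the total, each event is independently from source P with probability p = λ_P/(λ_P+λ_Q) = 0.49/1.12 = 0.4375.
So K ~ Binomial(3, 0.49/1.12): P(K = 3) = C(3,3) · (0.49/1.12)^3 · (0.63/1.12)^0 ≈ 0.0837.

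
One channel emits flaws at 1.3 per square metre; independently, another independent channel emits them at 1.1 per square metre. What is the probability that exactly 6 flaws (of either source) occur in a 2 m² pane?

Independent Poisson processes superpose: combined rate λ = 1.3 + 1.1 = 2.4 per square metre.
Over the interval, μ = 2.4 × 2 = 4.8 (a 2 m² pane = 2 square metres).
P(N = 6) = e^(−4.8) · 4.8^6/6! ≈ 0.1398.

0.1398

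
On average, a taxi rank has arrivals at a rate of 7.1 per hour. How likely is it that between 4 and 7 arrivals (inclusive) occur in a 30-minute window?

Over the interval, μ = 7.1 × 0.5 = 3.55 (a 30-minute window = 0.5 hours).
P(4 ≤ N ≤ 7) = Σ_{j=4}^{7} e^(−3.55) · 3.55^j/j! ≈ 0.4454.

0.4454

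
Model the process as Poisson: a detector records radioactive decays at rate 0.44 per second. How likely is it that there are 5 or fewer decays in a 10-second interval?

Over the interval, μ = 0.44 × 10 = 4.4 (a 10-second interval = 10 seconds).
P(N ≤ 5) = Σ_{j=0}^{5} e^(−μ) μ^j/j! ≈ 0.7199.

0.7199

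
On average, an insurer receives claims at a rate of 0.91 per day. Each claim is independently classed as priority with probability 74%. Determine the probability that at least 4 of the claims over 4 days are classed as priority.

Thinning: the claims that are classed as priority themselves form a Poisson process with rate 0.74 × 0.91 = 0.6734 per day.
Over the interval, μ = 0.6734 × 4 = 2.6936 (4 days).
P(N ≥ 4) = 1 − P(N ≤ 3) ≈ 0.2845.

0.2845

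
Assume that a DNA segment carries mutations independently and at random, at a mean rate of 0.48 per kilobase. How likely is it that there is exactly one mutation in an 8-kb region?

Over the interval, μ = 0.48 × 8 = 3.84 (an 8-kb region = 8 kilobases).
P(N = 1) = e^(−μ) μ^1/1! = e^(−3.84) · 3.84^1/1 ≈ 0.0825.

0.0825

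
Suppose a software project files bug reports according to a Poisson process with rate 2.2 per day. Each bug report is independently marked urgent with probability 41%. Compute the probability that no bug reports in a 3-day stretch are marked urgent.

0.0668

Thinning: the bug reports that are marked urgent themselves form a Poisson process with rate 0.41 × 2.2 = 0.902 per day.
Over the interval, μ = 0.902 × 3 = 2.706 (a 3-day stretch = 3 days).
P(N = 0) = e^(−2.706) · 2.706^0/0! ≈ 0.0668.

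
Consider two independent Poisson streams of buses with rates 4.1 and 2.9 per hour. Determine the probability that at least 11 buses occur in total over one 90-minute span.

0.4793

Independent Poisson processes superpose: combined rate λ = 4.1 + 2.9 = 7 per hour.
Over the interval, μ = 7 × 1.5 = 10.5 (a 90-minute span = 1.5 hours).
P(N ≥ 11) = 1 − P(N ≤ 10) ≈ 0.4793.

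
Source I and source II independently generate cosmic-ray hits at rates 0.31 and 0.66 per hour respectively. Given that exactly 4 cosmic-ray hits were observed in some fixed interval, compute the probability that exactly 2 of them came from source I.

0.2837

Given the total, each event is independently from source I with probability p = λ_I/(λ_I+λ_II) = 0.31/0.97 ≈ 0.3196.
So K ~ Binomial(4, 0.31/0.97): P(K = 2) = C(4,2) · (0.31/0.97)^2 · (0.66/0.97)^2 ≈ 0.2837.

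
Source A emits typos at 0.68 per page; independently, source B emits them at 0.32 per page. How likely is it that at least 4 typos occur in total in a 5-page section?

Independent Poisson processes superpose: combined rate λ = 0.68 + 0.32 = 1 per page.
Over the interval, μ = 1 × 5 = 5 (a 5-page section = 5 pages).
P(N ≥ 4) = 1 − P(N ≤ 3) ≈ 0.7350.

0.7350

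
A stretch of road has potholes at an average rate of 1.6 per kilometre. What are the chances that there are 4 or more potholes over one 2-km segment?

0.3975

Over the interval, μ = 1.6 × 2 = 3.2 (a 2-km segment = 2 kilometres).
P(N ≥ 4) = 1 − P(N ≤ 3) = 1 − Σ_{j=0}^{3} e^(−μ) μ^j/j! ≈ 0.3975.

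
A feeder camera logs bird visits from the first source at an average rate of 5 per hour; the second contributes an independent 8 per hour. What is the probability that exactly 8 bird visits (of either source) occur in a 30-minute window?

Independent Poisson processes superpose: combined rate λ = 5 + 8 = 13 per hour.
Over the interval, μ = 13 × 0.5 = 6.5 (a 30-minute window = 0.5 hours).
P(N = 8) = e^(−6.5) · 6.5^8/8! ≈ 0.1188.

0.1188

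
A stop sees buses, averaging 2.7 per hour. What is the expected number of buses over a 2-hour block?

E[N] = λt = 2.7 × 2 = 5.4 (a 2-hour block = 2 hours).

5.4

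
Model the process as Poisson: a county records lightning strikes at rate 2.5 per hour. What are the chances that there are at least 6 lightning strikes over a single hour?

0.0420

With mean μ = 2.5 per hour,
P(N ≥ 6) = 1 − P(N ≤ 5) = 1 − Σ_{j=0}^{5} e^(−μ) μ^j/j! ≈ 0.0420.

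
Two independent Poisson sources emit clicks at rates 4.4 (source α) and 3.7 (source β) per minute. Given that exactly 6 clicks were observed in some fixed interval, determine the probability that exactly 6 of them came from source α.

0.0257

Given the total, each event is independently from source α with probability p = λ_α/(λ_α+λ_β) = 4.4/8.1 ≈ 0.5432.
So K ~ Binomial(6, 4.4/8.1): P(K = 6) = C(6,6) · (4.4/8.1)^6 · (3.7/8.1)^0 ≈ 0.0257.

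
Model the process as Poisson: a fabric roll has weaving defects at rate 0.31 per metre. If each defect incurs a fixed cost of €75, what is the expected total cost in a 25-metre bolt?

E[N] = 0.31 × 25 = 7.75 (a 25-metre bolt = 25 metres); E[cost] = 7.75 × €75 = €581.25.

€581.25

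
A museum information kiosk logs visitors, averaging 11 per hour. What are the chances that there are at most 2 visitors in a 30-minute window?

0.0884

Over the interval, μ = 11 × 0.5 = 5.5 (a 30-minute window = 0.5 hours).
P(N ≤ 2) = Σ_{j=0}^{2} e^(−μ) μ^j/j! ≈ 0.0884.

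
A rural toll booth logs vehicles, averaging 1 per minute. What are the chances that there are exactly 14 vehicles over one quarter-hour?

0.1024

Over the interval, μ = 1 × 15 = 15 (a quarter-hour = 15 minutes).
P(N = 14) = e^(−μ) μ^14/14! = e^(−15) · 15^14/87178291200 ≈ 0.1024.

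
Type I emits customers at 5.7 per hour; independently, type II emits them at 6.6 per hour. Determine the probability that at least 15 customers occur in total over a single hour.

Independent Poisson processes superpose: combined rate λ = 5.7 + 6.6 = 12.3 per hour.
So μ = 12.3.
P(N ≥ 15) = 1 − P(N ≤ 14) ≈ 0.2558.

0.2558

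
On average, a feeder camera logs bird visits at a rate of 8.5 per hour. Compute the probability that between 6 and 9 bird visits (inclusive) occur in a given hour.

0.5034

With mean μ = 8.5 per hour,
P(6 ≤ N ≤ 9) = Σ_{j=6}^{9} e^(−8.5) · 8.5^j/j! ≈ 0.5034.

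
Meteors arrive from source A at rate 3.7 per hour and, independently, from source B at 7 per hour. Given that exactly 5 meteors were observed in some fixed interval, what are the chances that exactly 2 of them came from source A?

Given the total, each event is independently from source A with probability p = λ_A/(λ_A+λ_B) = 3.7/10.7 ≈ 0.3458.
So K ~ Binomial(5, 3.7/10.7): P(K = 2) = C(5,2) · (3.7/10.7)^2 · (7/10.7)^3 ≈ 0.3348.

0.3348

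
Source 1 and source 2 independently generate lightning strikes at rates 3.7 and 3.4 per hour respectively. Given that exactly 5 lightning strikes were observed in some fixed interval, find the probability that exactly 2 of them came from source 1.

Given the total, each event is independently from source 1 with probability p = λ_1/(λ_1+λ_2) = 3.7/7.1 ≈ 0.5211.
So K ~ Binomial(5, 3.7/7.1): P(K = 2) = C(5,2) · (3.7/7.1)^2 · (3.4/7.1)^3 ≈ 0.2982.

0.2982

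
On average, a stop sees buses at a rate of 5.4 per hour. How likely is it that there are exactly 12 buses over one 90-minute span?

0.0505

Over the interval, μ = 5.4 × 1.5 = 8.1 (a 90-minute span = 1.5 hours).
P(N = 12) = e^(−μ) μ^12/12! = e^(−8.1) · 8.1^12/479001600 ≈ 0.0505.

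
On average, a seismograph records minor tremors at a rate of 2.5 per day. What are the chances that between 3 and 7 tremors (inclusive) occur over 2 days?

0.7420

Over the interval, μ = 2.5 × 2 = 5 (2 days).
P(3 ≤ N ≤ 7) = Σ_{j=3}^{7} e^(−5) · 5^j/j! ≈ 0.7420.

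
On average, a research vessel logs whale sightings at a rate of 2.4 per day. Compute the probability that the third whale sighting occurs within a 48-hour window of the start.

0.8575

Over the interval, μ = 2.4 × 2 = 4.8 (a 48-hour window = 2 days).
The third arrival falls in the interval iff at least 3 events occur there: P(S_3 ≤ t) = P(N ≥ 3) = 1 − P(N ≤ 2) ≈ 0.8575.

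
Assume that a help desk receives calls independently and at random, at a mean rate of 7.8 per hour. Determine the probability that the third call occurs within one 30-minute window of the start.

0.7469

Over the interval, μ = 7.8 × 0.5 = 3.9 (a 30-minute window = 0.5 hours).
The third arrival falls in the interval iff at least 3 events occur there: P(S_3 ≤ t) = P(N ≥ 3) = 1 − P(N ≤ 2) ≈ 0.7469.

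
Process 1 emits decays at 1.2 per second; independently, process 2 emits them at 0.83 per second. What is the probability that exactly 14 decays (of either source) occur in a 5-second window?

Independent Poisson processes superpose: combined rate λ = 1.2 + 0.83 = 2.03 per second.
Over the interval, μ = 2.03 × 5 = 10.15 (a 5-second window = 5 seconds).
P(N = 14) = e^(−10.15) · 10.15^14/14! ≈ 0.0552.

0.0552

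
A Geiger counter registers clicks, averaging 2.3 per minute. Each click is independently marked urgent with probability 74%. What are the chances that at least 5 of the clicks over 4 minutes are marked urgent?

Thinning: the clicks that are marked urgent themselves form a Poisson process with rate 0.74 × 2.3 = 1.702 per minute.
Over the interval, μ = 1.702 × 4 = 6.808 (4 minutes).
P(N ≥ 5) = 1 − P(N ≤ 4) ≈ 0.8088.

0.8088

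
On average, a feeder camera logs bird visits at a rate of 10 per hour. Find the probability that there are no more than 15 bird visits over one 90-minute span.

0.5681

Over the interval, μ = 10 × 1.5 = 15 (a 90-minute span = 1.5 hours).
P(N ≤ 15) = Σ_{j=0}^{15} e^(−μ) μ^j/j! ≈ 0.5681.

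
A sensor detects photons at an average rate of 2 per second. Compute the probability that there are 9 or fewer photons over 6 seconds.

Over the interval, μ = 2 × 6 = 12 (6 seconds).
P(N ≤ 9) = Σ_{j=0}^{9} e^(−μ) μ^j/j! ≈ 0.2424.

0.2424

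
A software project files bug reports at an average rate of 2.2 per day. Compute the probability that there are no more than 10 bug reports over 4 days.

Over the interval, μ = 2.2 × 4 = 8.8 (4 days).
P(N ≤ 10) = Σ_{j=0}^{10} e^(−μ) μ^j/j! ≈ 0.7294.

0.7294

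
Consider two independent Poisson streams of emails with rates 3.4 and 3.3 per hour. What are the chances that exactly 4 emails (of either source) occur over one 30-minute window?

0.1841

Independent Poisson processes superpose: combined rate λ = 3.4 + 3.3 = 6.7 per hour.
Over the interval, μ = 6.7 × 0.5 = 3.35 (a 30-minute window = 0.5 hours).
P(N = 4) = e^(−3.35) · 3.35^4/4! ≈ 0.1841.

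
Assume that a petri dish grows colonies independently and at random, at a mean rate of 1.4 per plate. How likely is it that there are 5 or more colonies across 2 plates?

Over the interval, μ = 1.4 × 2 = 2.8 (2 plates).
P(N ≥ 5) = 1 − P(N ≤ 4) = 1 − Σ_{j=0}^{4} e^(−μ) μ^j/j! ≈ 0.1523.

0.1523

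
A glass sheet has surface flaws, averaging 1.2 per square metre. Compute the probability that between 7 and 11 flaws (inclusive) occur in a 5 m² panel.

Over the interval, μ = 1.2 × 5 = 6 (a 5 m² panel = 5 square metres).
P(7 ≤ N ≤ 11) = Σ_{j=7}^{11} e^(−6) · 6^j/j! ≈ 0.3736.

0.3736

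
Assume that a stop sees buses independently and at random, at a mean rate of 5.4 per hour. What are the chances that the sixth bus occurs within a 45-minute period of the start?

Over the interval, μ = 5.4 × 0.75 = 4.05 (a 45-minute period = 0.75 hours).
The sixth arrival falls in the interval iff at least 6 events occur there: P(S_6 ≤ t) = P(N ≥ 6) = 1 − P(N ≤ 5) ≈ 0.2227.

0.2227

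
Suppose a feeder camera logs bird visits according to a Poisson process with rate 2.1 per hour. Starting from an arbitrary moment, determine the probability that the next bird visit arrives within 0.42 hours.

Inter-arrival times are exponential with rate λ = 2.1 per hour.
P(T ≤ 0.42) = 1 − e^(−λt) = 1 − e^(−2.1 × 0.42) = 1 − e^(−0.882) ≈ 0.5860.

0.5860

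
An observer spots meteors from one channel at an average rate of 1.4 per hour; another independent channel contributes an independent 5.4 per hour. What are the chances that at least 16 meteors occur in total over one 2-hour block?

Independent Poisson processes superpose: combined rate λ = 1.4 + 5.4 = 6.8 per hour.
Over the interval, μ = 6.8 × 2 = 13.6 (a 2-hour block = 2 hours).
P(N ≥ 16) = 1 − P(N ≤ 15) ≈ 0.2917.

0.2917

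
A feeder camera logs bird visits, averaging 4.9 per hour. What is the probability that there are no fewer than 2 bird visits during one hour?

0.9561

With mean μ = 4.9 per hour,
P(N ≥ 2) = 1 − P(N ≤ 1) = 1 − Σ_{j=0}^{1} e^(−μ) μ^j/j! ≈ 0.9561.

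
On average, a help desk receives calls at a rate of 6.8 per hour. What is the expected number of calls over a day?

E[N] = λt = 6.8 × 24 = 163.2 (a day = 24 hours).

163.2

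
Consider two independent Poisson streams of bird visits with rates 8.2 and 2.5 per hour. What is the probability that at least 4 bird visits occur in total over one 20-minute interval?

Independent Poisson processes superpose: combined rate λ = 8.2 + 2.5 = 10.7 per hour.
Over the interval, μ = 10.7 × 1/3 ≈ 3.56667 (a 20-minute interval = 1/3 hours).
P(N ≥ 4) = 1 − P(N ≤ 3) ≈ 0.4777.

0.4777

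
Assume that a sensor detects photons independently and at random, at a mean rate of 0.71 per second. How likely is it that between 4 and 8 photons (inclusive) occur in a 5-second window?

Over the interval, μ = 0.71 × 5 = 3.55 (a 5-second window = 5 seconds).
P(4 ≤ N ≤ 8) = Σ_{j=4}^{8} e^(−3.55) · 3.55^j/j! ≈ 0.4634.

0.4634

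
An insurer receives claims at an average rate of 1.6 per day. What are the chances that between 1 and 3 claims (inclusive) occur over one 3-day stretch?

Over the interval, μ = 1.6 × 3 = 4.8 (a 3-day stretch = 3 days).
P(1 ≤ N ≤ 3) = Σ_{j=1}^{3} e^(−4.8) · 4.8^j/j! ≈ 0.2860.

0.2860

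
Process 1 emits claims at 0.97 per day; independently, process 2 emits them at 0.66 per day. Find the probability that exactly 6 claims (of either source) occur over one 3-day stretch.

Independent Poisson processes superpose: combined rate λ = 0.97 + 0.66 = 1.63 per day.
Over the interval, μ = 1.63 × 3 = 4.89 (a 3-day stretch = 3 days).
P(N = 6) = e^(−4.89) · 4.89^6/6! ≈ 0.1428.

0.1428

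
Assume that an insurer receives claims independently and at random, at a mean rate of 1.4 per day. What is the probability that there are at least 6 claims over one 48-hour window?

0.0651

Over the interval, μ = 1.4 × 2 = 2.8 (a 48-hour window = 2 days).
P(N ≥ 6) = 1 − P(N ≤ 5) = 1 − Σ_{j=0}^{5} e^(−μ) μ^j/j! ≈ 0.0651.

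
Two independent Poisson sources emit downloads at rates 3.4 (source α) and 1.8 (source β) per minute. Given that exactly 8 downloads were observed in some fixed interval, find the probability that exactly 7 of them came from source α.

0.1415

Given the total, each event is independently from source α with probability p = λ_α/(λ_α+λ_β) = 3.4/5.2 ≈ 0.6538.
So K ~ Binomial(8, 3.4/5.2): P(K = 7) = C(8,7) · (3.4/5.2)^7 · (1.8/5.2)^1 ≈ 0.1415.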